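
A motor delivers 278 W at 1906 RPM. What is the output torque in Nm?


omega = 1906 * 2*pi/60 = 199.5959 rad/s
tau = P / omega = 278 / 199.5959
= 1.3928 Nm


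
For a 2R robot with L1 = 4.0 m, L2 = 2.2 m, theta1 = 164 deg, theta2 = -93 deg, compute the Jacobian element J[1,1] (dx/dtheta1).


J[1,1] = -L1*sin(t1) - L2*sin(t1+t2)
= -4.0*sin(164) - 2.2*sin(71)
= -3.1827


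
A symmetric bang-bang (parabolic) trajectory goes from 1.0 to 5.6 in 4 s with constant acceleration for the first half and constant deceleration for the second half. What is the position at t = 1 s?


Symmetric rest-to-rest: each phase covers (pf-p0)/2 in time T/2. 0.5*a*(T/2)^2 = (pf-p0)/2 => a = 4*(pf-p0)/T^2
a = 4*(5.6-1.0)/4^2 = 1.15
t = 1 is in the acceleration phase (t <= T/2).
p = p0 + 0.5*a*t^2 = 1.0 + 0.5*1.15*1^2
= 1.575


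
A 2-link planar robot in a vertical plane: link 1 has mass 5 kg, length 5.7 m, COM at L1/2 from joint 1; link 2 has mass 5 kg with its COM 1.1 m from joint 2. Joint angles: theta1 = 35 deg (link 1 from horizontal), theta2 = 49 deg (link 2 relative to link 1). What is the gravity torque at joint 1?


Horizontal distance from joint 1 to link-1 COM:
  x_c1 = (L1/2)*cos(t1) = 2.85 * 0.8192 = 2.3346 m
Horizontal distance from joint 1 to link-2 COM:
  x_c2 = L1*cos(t1) + Lc2*cos(t1+t2)
       = 5.7*0.8192 + 1.1*0.1045 = 4.7841 m
tau1 = m1*g*x_c1 + m2*g*x_c2
     = 5*9.81*2.3346 + 5*9.81*4.7841
     = 114.5113 + 234.6625
     = 349.1738 Nm


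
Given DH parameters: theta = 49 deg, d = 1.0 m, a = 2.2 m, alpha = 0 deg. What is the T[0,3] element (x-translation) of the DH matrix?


T[0,3] = a * cos(theta)
= 2.2 * cos(49 deg)
= 2.2 * 0.6561
= 1.4433


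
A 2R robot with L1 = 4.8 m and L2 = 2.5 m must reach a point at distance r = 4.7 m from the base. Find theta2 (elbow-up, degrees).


cos(theta2) = (r^2 - L1^2 - L2^2) / (2*L1*L2)
cos(theta2) = (22.09 - 23.04 - 6.25) / 24.0
cos(theta2) = -0.3
theta2 = 107.4576 degrees


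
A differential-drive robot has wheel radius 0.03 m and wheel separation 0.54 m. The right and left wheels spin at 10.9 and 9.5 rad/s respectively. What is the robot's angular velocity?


vR = r*wR = 0.03*10.9 = 0.327 m/s
vL = r*wL = 0.03*9.5 = 0.285 m/s
v = (vR+vL)/2 = 0.306 m/s
omega = (vR-vL)/L = 0.0778 rad/s
angular velocity = 0.0778 rad/s


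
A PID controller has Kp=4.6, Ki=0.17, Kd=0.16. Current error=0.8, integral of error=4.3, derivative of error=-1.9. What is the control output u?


u = Kp*e + Ki*int(e) + Kd*de/dt
= 4.6*0.8 + 0.17*4.3 + 0.16*(-1.9)
= 3.68 + 0.731 + -0.304
= 4.107


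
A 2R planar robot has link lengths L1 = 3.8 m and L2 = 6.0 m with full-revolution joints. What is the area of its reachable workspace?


r_max = L1 + L2 = 9.8 m
r_min = |L1 - L2| = 2.2 m
Area = pi*(r_max^2 - r_min^2)
= pi*(96.04 - 4.84)
= pi * 91.2
= 286.5133 m^2


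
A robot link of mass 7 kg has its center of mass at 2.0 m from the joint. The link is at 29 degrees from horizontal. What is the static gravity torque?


tau = m*g*L*cos(angle)
= 7 * 9.81 * 2.0 * cos(29 deg)
= 7 * 9.81 * 2.0 * 0.8746
= 120.1203 Nm


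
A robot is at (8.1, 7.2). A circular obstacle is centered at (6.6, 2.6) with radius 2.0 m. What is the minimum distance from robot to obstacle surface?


center_dist = sqrt((8.1-6.6)^2 + (7.2-2.6)^2)
= sqrt(2.25 + 21.16)
= 4.8384
min_dist = center_dist - radius = 4.8384 - 2.0 = 2.8384 m


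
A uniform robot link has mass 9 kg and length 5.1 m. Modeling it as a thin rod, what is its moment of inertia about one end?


I = (1/3) * m * L^2
= (1/3) * 9 * 5.1^2
= 0.333333 * 9 * 26.01
= 78.03 kg*m^2


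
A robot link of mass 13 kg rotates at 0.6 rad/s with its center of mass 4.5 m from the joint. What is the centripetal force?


F = m * omega^2 * r
= 13 * 0.6^2 * 4.5
= 13 * 0.36 * 4.5
= 21.06 N


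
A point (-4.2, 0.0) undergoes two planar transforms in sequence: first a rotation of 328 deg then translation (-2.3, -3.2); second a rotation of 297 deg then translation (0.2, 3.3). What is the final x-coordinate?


After transform 1:
x1 = cos(328)*-4.2 - sin(328)*0.0 + -2.3 = -5.8618
y1 = sin(328)*-4.2 + cos(328)*0.0 + -3.2 = -0.9743
After transform 2:
x2 = cos(297)*-5.8618 - sin(297)*-0.9743 + 0.2
= -3.3293


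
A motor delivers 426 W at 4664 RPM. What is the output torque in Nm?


omega = 4664 * 2*pi/60 = 488.4129 rad/s
tau = P / omega = 426 / 488.4129
= 0.8722 Nm


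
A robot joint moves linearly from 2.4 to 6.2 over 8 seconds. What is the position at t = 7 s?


s = t/T = 7/8 = 0.875
p(t) = p0 + (pf-p0)*s
= 2.4 + (6.2 - 2.4) * 0.875
= 5.725


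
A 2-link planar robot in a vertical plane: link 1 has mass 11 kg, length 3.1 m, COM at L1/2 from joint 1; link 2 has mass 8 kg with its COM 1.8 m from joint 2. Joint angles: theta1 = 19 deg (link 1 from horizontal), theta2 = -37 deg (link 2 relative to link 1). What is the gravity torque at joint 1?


Horizontal distance from joint 1 to link-1 COM:
  x_c1 = (L1/2)*cos(t1) = 1.55 * 0.9455 = 1.4656 m
Horizontal distance from joint 1 to link-2 COM:
  x_c2 = L1*cos(t1) + Lc2*cos(t1+t2)
       = 3.1*0.9455 + 1.8*0.9511 = 4.643 m
tau1 = m1*g*x_c1 + m2*g*x_c2
     = 11*9.81*1.4656 + 8*9.81*4.643
     = 158.1479 + 364.3834
     = 522.5313 Nm


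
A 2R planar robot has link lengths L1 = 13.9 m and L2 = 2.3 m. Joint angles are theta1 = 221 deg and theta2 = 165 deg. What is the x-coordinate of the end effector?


Convert angles to radians: theta1 = 3.8572, theta2 = 2.8798
x = L1*cos(theta1) + L2*cos(theta1+theta2)
x = -10.4905 + 2.0672
x = -8.4232


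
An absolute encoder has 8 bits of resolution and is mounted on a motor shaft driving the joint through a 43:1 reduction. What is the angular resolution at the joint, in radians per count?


counts = 2^8 = 256
effective counts at joint = 256 * 43 = 11008
resolution = 2*pi / 11008
= 5.7078e-04 rad/count


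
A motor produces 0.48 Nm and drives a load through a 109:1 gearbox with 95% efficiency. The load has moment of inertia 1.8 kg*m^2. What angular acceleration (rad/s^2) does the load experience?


tau_out = tau_motor * N * eta
= 0.48 * 109 * 0.95 = 49.704 Nm
alpha = tau_out / I = 49.704 / 1.8
= 27.6133 rad/s^2


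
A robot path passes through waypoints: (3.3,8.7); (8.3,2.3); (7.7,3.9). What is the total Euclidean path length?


Segment lengths:
  seg1 = sqrt((5.0)^2 + (-6.4)^2) = 8.1216
  seg2 = sqrt((-0.6)^2 + (1.6)^2) = 1.7088
Total = 9.8304


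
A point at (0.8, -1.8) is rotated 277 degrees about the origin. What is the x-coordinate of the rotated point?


x' = x*cos(theta) - y*sin(theta)
cos(277 deg) = 0.1219, sin(277 deg) = -0.9925
x' = 0.8 * 0.1219 - -1.8 * -0.9925
= 0.0975 - 1.7866
= -1.6891


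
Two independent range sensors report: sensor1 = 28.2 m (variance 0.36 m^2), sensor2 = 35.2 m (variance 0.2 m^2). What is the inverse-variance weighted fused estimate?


w1 = (1/var1) / (1/var1 + 1/var2)
   = 2.7778 / (2.7778 + 5.0) = 0.3571
w2 = 1 - w1 = 0.6429
fused = w1*s1 + w2*s2 = 10.0714 + 22.6286
= 32.7 m


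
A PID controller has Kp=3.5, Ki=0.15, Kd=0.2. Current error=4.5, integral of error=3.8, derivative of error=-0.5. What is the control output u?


u = Kp*e + Ki*int(e) + Kd*de/dt
= 3.5*4.5 + 0.15*3.8 + 0.2*(-0.5)
= 15.75 + 0.57 + -0.1
= 16.22


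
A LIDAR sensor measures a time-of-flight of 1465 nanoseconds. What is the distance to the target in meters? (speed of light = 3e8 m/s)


tof = 1465 ns = 1.465e-06 s
dist = c * tof / 2
= 3e8 * 1.465e-06 / 2
= 219.75 m


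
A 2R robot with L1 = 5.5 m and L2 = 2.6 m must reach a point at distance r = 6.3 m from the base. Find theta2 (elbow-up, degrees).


cos(theta2) = (r^2 - L1^2 - L2^2) / (2*L1*L2)
cos(theta2) = (39.69 - 30.25 - 6.76) / 28.6
cos(theta2) = 0.093706
theta2 = 84.6231 degrees


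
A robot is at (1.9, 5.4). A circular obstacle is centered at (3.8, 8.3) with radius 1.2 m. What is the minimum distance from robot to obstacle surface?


center_dist = sqrt((1.9-3.8)^2 + (5.4-8.3)^2)
= sqrt(3.61 + 8.41)
= 3.467
min_dist = center_dist - radius = 3.467 - 1.2 = 2.267 m


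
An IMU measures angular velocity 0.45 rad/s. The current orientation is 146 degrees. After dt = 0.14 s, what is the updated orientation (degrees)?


delta_theta = w * dt = 0.45 * 0.14 = 0.063 rad
= 3.6096 deg
theta_new = 146 + 3.6096 = 149.6096 deg


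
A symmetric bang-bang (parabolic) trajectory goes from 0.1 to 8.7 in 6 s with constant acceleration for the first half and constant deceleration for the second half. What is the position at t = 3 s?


Symmetric rest-to-rest: each phase covers (pf-p0)/2 in time T/2. 0.5*a*(T/2)^2 = (pf-p0)/2 => a = 4*(pf-p0)/T^2
a = 4*(8.7-0.1)/6^2 = 0.9556
t = 3 is in the acceleration phase (t <= T/2).
p = p0 + 0.5*a*t^2 = 0.1 + 0.5*0.9556*3^2
= 4.4


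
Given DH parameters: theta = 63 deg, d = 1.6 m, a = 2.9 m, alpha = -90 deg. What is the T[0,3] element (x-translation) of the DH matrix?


T[0,3] = a * cos(theta)
= 2.9 * cos(63 deg)
= 2.9 * 0.454
= 1.3166


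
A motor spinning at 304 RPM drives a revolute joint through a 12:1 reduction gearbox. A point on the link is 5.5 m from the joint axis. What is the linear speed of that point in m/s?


omega_motor = 304 * 2*pi/60 = 31.8348 rad/s
omega_joint = omega_motor / 12 = 2.6529 rad/s
v = omega_joint * r = 2.6529 * 5.5
= 14.591 m/s


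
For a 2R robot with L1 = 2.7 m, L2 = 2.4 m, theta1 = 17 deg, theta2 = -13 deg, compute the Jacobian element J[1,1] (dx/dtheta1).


J[1,1] = -L1*sin(t1) - L2*sin(t1+t2)
= -2.7*sin(17) - 2.4*sin(4)
= -0.9568


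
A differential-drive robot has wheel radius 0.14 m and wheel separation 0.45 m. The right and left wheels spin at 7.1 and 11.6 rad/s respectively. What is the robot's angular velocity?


vR = r*wR = 0.14*7.1 = 0.994 m/s
vL = r*wL = 0.14*11.6 = 1.624 m/s
v = (vR+vL)/2 = 1.309 m/s
omega = (vR-vL)/L = -1.4 rad/s
angular velocity = -1.4 rad/s


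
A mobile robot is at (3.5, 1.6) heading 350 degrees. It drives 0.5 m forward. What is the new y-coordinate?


y_new = y0 + d*sin(theta)
= 1.6 + 0.5*sin(350)
= 1.6 + -0.0868
= 1.5132


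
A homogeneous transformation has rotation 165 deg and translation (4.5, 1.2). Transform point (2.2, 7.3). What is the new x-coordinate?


x' = cos(theta)*px - sin(theta)*py + tx
= -0.9659*2.2 - 0.2588*7.3 + 4.5
= 0.4856


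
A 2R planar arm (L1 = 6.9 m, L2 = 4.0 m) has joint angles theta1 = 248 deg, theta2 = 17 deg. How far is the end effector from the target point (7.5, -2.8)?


End effector via forward kinematics:
x = L1*cos(t1) + L2*cos(t1+t2) = -2.9334
y = L1*sin(t1) + L2*sin(t1+t2) = -10.3823
Distance to target:
d = sqrt((7.5 - -2.9334)^2 + (-2.8 - -10.3823)^2)
= sqrt(108.856 + 57.492)
= 12.8976 m


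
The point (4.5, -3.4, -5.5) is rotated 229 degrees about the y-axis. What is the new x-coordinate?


Rotation about y-axis: x' = x*cos(theta) + z*sin(theta)
= 4.5 * -0.6561 + -5.5 * -0.7547
= 1.1986


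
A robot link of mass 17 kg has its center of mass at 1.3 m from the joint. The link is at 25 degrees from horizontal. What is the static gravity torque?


tau = m*g*L*cos(angle)
= 17 * 9.81 * 1.3 * cos(25 deg)
= 17 * 9.81 * 1.3 * 0.9063
= 196.4884 Nm


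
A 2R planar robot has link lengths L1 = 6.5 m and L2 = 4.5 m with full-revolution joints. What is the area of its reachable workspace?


r_max = L1 + L2 = 11.0 m
r_min = |L1 - L2| = 2.0 m
Area = pi*(r_max^2 - r_min^2)
= pi*(121.0 - 4.0)
= pi * 117.0
= 367.5663 m^2


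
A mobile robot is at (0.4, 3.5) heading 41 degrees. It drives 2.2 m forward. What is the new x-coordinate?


x_new = x0 + d*cos(theta)
= 0.4 + 2.2*cos(41)
= 0.4 + 1.6604
= 2.0604


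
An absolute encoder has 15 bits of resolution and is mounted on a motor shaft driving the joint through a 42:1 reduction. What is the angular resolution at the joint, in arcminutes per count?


counts = 2^15 = 32768
effective counts at joint = 32768 * 42 = 1376256
resolution = 360*60 / 1376256
= 0.0157 arcmin/count


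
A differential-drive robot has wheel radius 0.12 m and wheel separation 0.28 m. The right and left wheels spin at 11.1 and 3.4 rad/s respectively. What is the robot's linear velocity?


vR = r*wR = 0.12*11.1 = 1.332 m/s
vL = r*wL = 0.12*3.4 = 0.408 m/s
v = (vR+vL)/2 = 0.87 m/s
omega = (vR-vL)/L = 3.3 rad/s
linear velocity = 0.87 m/s


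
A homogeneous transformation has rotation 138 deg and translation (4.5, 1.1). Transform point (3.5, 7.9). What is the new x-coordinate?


x' = cos(theta)*px - sin(theta)*py + tx
= -0.7431*3.5 - 0.6691*7.9 + 4.5
= -3.3871


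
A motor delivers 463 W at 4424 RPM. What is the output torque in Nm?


omega = 4424 * 2*pi/60 = 463.2802 rad/s
tau = P / omega = 463 / 463.2802
= 0.9994 Nm


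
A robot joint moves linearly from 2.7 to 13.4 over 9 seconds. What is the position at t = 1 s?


s = t/T = 1/9 = 0.1111
p(t) = p0 + (pf-p0)*s
= 2.7 + (13.4 - 2.7) * 0.1111
= 3.8889


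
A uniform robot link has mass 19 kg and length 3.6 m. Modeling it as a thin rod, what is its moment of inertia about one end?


I = (1/3) * m * L^2
= (1/3) * 19 * 3.6^2
= 0.333333 * 19 * 12.96
= 82.08 kg*m^2


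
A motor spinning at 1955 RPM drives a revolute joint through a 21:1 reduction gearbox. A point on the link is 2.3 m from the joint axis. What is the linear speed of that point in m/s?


omega_motor = 1955 * 2*pi/60 = 204.7271 rad/s
omega_joint = omega_motor / 21 = 9.7489 rad/s
v = omega_joint * r = 9.7489 * 2.3
= 22.4225 m/s


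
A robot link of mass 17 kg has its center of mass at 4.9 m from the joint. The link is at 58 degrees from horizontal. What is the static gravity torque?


tau = m*g*L*cos(angle)
= 17 * 9.81 * 4.9 * cos(58 deg)
= 17 * 9.81 * 4.9 * 0.5299
= 433.0357 Nm


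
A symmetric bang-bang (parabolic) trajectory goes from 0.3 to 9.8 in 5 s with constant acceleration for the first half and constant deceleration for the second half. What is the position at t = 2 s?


Symmetric rest-to-rest: each phase covers (pf-p0)/2 in time T/2. 0.5*a*(T/2)^2 = (pf-p0)/2 => a = 4*(pf-p0)/T^2
a = 4*(9.8-0.3)/5^2 = 1.52
t = 2 is in the acceleration phase (t <= T/2).
p = p0 + 0.5*a*t^2 = 0.3 + 0.5*1.52*2^2
= 3.34


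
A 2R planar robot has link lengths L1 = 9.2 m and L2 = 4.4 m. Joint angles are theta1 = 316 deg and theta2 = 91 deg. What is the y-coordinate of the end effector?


Convert angles to radians: theta1 = 5.5152, theta2 = 1.5882
y = L1*sin(theta1) + L2*sin(theta1+theta2)
y = -6.3909 + 3.218
y = -3.1729


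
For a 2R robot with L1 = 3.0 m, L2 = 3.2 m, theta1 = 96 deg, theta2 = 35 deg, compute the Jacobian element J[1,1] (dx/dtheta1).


J[1,1] = -L1*sin(t1) - L2*sin(t1+t2)
= -3.0*sin(96) - 3.2*sin(131)
= -5.3986


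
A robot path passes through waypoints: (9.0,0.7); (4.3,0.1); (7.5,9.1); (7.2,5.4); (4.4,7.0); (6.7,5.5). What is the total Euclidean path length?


Segment lengths:
  seg1 = sqrt((-4.7)^2 + (-0.6)^2) = 4.7381
  seg2 = sqrt((3.2)^2 + (9.0)^2) = 9.552
  seg3 = sqrt((-0.3)^2 + (-3.7)^2) = 3.7121
  seg4 = sqrt((-2.8)^2 + (1.6)^2) = 3.2249
  seg5 = sqrt((2.3)^2 + (-1.5)^2) = 2.7459
Total = 23.9731


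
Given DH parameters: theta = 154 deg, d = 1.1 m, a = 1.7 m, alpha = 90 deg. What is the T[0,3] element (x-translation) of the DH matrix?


T[0,3] = a * cos(theta)
= 1.7 * cos(154 deg)
= 1.7 * -0.8988
= -1.5279


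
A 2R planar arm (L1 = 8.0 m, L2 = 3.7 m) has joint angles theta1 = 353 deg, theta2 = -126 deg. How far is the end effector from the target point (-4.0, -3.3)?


End effector via forward kinematics:
x = L1*cos(t1) + L2*cos(t1+t2) = 5.417
y = L1*sin(t1) + L2*sin(t1+t2) = -3.681
Distance to target:
d = sqrt((-4.0 - 5.417)^2 + (-3.3 - -3.681)^2)
= sqrt(88.6794 + 0.1451)
= 9.4247 m


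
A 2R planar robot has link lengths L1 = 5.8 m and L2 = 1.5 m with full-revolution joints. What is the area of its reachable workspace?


r_max = L1 + L2 = 7.3 m
r_min = |L1 - L2| = 4.3 m
Area = pi*(r_max^2 - r_min^2)
= pi*(53.29 - 18.49)
= pi * 34.8
= 109.3274 m^2


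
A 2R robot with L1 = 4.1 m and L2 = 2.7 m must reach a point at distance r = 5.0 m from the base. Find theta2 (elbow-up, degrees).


cos(theta2) = (r^2 - L1^2 - L2^2) / (2*L1*L2)
cos(theta2) = (25.0 - 16.81 - 7.29) / 22.14
cos(theta2) = 0.04065
theta2 = 87.6703 degrees


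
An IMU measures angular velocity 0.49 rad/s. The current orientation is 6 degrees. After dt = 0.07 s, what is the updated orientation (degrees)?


delta_theta = w * dt = 0.49 * 0.07 = 0.0343 rad
= 1.9652 deg
theta_new = 6 + 1.9652 = 7.9652 deg


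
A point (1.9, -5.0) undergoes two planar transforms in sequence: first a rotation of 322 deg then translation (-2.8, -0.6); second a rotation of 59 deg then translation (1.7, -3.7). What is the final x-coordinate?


After transform 1:
x1 = cos(322)*1.9 - sin(322)*-5.0 + -2.8 = -4.3811
y1 = sin(322)*1.9 + cos(322)*-5.0 + -0.6 = -5.7098
After transform 2:
x2 = cos(59)*-4.3811 - sin(59)*-5.7098 + 1.7
= 4.3378


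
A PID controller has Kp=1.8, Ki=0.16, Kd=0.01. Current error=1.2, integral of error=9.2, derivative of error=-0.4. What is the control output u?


u = Kp*e + Ki*int(e) + Kd*de/dt
= 1.8*1.2 + 0.16*9.2 + 0.01*(-0.4)
= 2.16 + 1.472 + -0.004
= 3.628


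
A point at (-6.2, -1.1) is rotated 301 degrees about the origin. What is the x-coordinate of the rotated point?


x' = x*cos(theta) - y*sin(theta)
cos(301 deg) = 0.515, sin(301 deg) = -0.8572
x' = -6.2 * 0.515 - -1.1 * -0.8572
= -3.1932 - 0.9429
= -4.1361


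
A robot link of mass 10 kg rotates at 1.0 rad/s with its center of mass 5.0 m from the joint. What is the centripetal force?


F = m * omega^2 * r
= 10 * 1.0^2 * 5.0
= 10 * 1.0 * 5.0
= 50.0 N


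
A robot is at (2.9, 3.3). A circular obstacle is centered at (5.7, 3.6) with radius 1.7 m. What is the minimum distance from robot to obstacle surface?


center_dist = sqrt((2.9-5.7)^2 + (3.3-3.6)^2)
= sqrt(7.84 + 0.09)
= 2.816
min_dist = center_dist - radius = 2.816 - 1.7 = 1.116 m


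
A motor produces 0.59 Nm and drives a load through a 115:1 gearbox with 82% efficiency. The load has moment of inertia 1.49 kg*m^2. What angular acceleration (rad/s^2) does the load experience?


tau_out = tau_motor * N * eta
= 0.59 * 115 * 0.82 = 55.637 Nm
alpha = tau_out / I = 55.637 / 1.49
= 37.3403 rad/s^2


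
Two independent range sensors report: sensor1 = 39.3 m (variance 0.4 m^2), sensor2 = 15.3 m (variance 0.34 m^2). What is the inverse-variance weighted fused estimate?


w1 = (1/var1) / (1/var1 + 1/var2)
   = 2.5 / (2.5 + 2.9412) = 0.4595
w2 = 1 - w1 = 0.5405
fused = w1*s1 + w2*s2 = 18.0568 + 8.2703
= 26.327 m


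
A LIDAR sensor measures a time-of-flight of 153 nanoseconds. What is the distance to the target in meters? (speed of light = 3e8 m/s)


tof = 153 ns = 1.53e-07 s
dist = c * tof / 2
= 3e8 * 1.53e-07 / 2
= 22.95 m


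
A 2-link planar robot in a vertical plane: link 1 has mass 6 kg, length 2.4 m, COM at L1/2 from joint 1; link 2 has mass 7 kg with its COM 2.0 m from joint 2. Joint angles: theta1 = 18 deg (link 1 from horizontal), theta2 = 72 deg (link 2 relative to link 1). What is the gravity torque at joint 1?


Horizontal distance from joint 1 to link-1 COM:
  x_c1 = (L1/2)*cos(t1) = 1.2 * 0.9511 = 1.1413 m
Horizontal distance from joint 1 to link-2 COM:
  x_c2 = L1*cos(t1) + Lc2*cos(t1+t2)
       = 2.4*0.9511 + 2.0*0.0 = 2.2825 m
tau1 = m1*g*x_c1 + m2*g*x_c2
     = 6*9.81*1.1413 + 7*9.81*2.2825
     = 67.175 + 156.7417
     = 223.9167 Nm


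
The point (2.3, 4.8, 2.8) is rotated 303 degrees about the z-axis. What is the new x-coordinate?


Rotation about z-axis: x' = x*cos(theta) - y*sin(theta)
= 2.3 * 0.5446 - 4.8 * -0.8387
= 5.2783


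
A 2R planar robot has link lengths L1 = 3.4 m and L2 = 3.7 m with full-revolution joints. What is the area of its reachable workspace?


r_max = L1 + L2 = 7.1 m
r_min = |L1 - L2| = 0.3 m
Area = pi*(r_max^2 - r_min^2)
= pi*(50.41 - 0.09)
= pi * 50.32
= 158.0849 m^2


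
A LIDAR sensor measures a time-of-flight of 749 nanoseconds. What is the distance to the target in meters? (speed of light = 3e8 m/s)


tof = 749 ns = 7.49e-07 s
dist = c * tof / 2
= 3e8 * 7.49e-07 / 2
= 112.35 m


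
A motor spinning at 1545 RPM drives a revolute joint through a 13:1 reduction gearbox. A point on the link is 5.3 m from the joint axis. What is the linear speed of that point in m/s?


omega_motor = 1545 * 2*pi/60 = 161.792 rad/s
omega_joint = omega_motor / 13 = 12.4455 rad/s
v = omega_joint * r = 12.4455 * 5.3
= 65.9614 m/s


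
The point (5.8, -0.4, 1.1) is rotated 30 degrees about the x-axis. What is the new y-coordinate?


Rotation about x-axis: y' = y*cos(theta) - z*sin(theta)
= -0.4 * 0.866 - 1.1 * 0.5
= -0.8964


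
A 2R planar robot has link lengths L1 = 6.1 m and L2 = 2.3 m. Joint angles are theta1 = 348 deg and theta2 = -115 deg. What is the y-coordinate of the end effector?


Convert angles to radians: theta1 = 6.0737, theta2 = -2.0071
y = L1*sin(theta1) + L2*sin(theta1+theta2)
y = -1.2683 + -1.8369
y = -3.1051


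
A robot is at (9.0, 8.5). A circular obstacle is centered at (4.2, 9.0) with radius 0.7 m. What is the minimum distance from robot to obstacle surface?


center_dist = sqrt((9.0-4.2)^2 + (8.5-9.0)^2)
= sqrt(23.04 + 0.25)
= 4.826
min_dist = center_dist - radius = 4.826 - 0.7 = 4.126 m


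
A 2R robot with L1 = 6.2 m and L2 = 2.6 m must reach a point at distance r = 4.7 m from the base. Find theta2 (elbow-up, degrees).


cos(theta2) = (r^2 - L1^2 - L2^2) / (2*L1*L2)
cos(theta2) = (22.09 - 38.44 - 6.76) / 32.24
cos(theta2) = -0.716811
theta2 = 135.7918 degrees


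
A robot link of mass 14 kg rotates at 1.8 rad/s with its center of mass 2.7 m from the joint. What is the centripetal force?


F = m * omega^2 * r
= 14 * 1.8^2 * 2.7
= 14 * 3.24 * 2.7
= 122.472 N


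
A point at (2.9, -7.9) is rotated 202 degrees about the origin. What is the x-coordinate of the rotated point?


x' = x*cos(theta) - y*sin(theta)
cos(202 deg) = -0.9272, sin(202 deg) = -0.3746
x' = 2.9 * -0.9272 - -7.9 * -0.3746
= -2.6888 - 2.9594
= -5.6482


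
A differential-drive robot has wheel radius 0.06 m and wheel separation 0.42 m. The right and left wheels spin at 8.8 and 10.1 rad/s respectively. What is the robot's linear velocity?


vR = r*wR = 0.06*8.8 = 0.528 m/s
vL = r*wL = 0.06*10.1 = 0.606 m/s
v = (vR+vL)/2 = 0.567 m/s
omega = (vR-vL)/L = -0.1857 rad/s
linear velocity = 0.567 m/s


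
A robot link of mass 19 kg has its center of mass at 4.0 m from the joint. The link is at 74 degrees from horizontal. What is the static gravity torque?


tau = m*g*L*cos(angle)
= 19 * 9.81 * 4.0 * cos(74 deg)
= 19 * 9.81 * 4.0 * 0.2756
= 205.5042 Nm


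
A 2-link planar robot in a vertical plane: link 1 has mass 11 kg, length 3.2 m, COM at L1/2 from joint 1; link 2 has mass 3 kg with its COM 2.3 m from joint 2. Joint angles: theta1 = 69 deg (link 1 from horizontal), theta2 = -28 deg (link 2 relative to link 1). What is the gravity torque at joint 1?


Horizontal distance from joint 1 to link-1 COM:
  x_c1 = (L1/2)*cos(t1) = 1.6 * 0.3584 = 0.5734 m
Horizontal distance from joint 1 to link-2 COM:
  x_c2 = L1*cos(t1) + Lc2*cos(t1+t2)
       = 3.2*0.3584 + 2.3*0.7547 = 2.8826 m
tau1 = m1*g*x_c1 + m2*g*x_c2
     = 11*9.81*0.5734 + 3*9.81*2.8826
     = 61.8744 + 84.8352
     = 146.7096 Nm


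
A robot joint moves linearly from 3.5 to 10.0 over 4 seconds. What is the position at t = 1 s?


s = t/T = 1/4 = 0.25
p(t) = p0 + (pf-p0)*s
= 3.5 + (10.0 - 3.5) * 0.25
= 5.125


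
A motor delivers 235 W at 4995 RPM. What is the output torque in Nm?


omega = 4995 * 2*pi/60 = 523.0752 rad/s
tau = P / omega = 235 / 523.0752
= 0.4493 Nm


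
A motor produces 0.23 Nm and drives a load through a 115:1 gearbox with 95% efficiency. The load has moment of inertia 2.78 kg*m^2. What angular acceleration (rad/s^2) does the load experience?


tau_out = tau_motor * N * eta
= 0.23 * 115 * 0.95 = 25.1275 Nm
alpha = tau_out / I = 25.1275 / 2.78
= 9.0387 rad/s^2


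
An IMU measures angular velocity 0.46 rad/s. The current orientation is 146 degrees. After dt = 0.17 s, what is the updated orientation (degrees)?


delta_theta = w * dt = 0.46 * 0.17 = 0.0782 rad
= 4.4805 deg
theta_new = 146 + 4.4805 = 150.4805 deg


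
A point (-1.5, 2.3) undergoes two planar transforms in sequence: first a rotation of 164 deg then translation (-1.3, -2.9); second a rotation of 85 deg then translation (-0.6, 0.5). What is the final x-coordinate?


After transform 1:
x1 = cos(164)*-1.5 - sin(164)*2.3 + -1.3 = -0.4921
y1 = sin(164)*-1.5 + cos(164)*2.3 + -2.9 = -5.5244
After transform 2:
x2 = cos(85)*-0.4921 - sin(85)*-5.5244 + -0.6
= 4.8604


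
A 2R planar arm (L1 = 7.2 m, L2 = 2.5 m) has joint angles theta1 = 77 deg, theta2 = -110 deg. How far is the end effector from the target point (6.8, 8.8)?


End effector via forward kinematics:
x = L1*cos(t1) + L2*cos(t1+t2) = 3.7163
y = L1*sin(t1) + L2*sin(t1+t2) = 5.6539
Distance to target:
d = sqrt((6.8 - 3.7163)^2 + (8.8 - 5.6539)^2)
= sqrt(9.5091 + 9.8982)
= 4.4054 m


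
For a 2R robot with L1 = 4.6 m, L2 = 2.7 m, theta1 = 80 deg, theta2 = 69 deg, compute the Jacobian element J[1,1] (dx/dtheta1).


J[1,1] = -L1*sin(t1) - L2*sin(t1+t2)
= -4.6*sin(80) - 2.7*sin(149)
= -5.9207


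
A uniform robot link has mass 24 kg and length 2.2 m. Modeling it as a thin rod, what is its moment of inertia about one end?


I = (1/3) * m * L^2
= (1/3) * 24 * 2.2^2
= 0.333333 * 24 * 4.84
= 38.72 kg*m^2


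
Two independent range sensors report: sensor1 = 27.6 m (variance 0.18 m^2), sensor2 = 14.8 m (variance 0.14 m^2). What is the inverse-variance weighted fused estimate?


w1 = (1/var1) / (1/var1 + 1/var2)
   = 5.5556 / (5.5556 + 7.1429) = 0.4375
w2 = 1 - w1 = 0.5625
fused = w1*s1 + w2*s2 = 12.075 + 8.325
= 20.4 m


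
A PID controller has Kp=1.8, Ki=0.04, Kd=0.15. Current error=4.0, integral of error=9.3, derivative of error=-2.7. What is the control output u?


u = Kp*e + Ki*int(e) + Kd*de/dt
= 1.8*4.0 + 0.04*9.3 + 0.15*(-2.7)
= 7.2 + 0.372 + -0.405
= 7.167


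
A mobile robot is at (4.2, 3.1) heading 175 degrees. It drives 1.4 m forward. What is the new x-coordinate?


x_new = x0 + d*cos(theta)
= 4.2 + 1.4*cos(175)
= 4.2 + -1.3947
= 2.8053


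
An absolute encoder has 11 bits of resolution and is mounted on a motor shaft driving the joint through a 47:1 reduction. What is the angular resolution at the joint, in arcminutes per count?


counts = 2^11 = 2048
effective counts at joint = 2048 * 47 = 96256
resolution = 360*60 / 96256
= 0.2244 arcmin/count


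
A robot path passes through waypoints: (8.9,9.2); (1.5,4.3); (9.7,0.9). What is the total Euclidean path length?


Segment lengths:
  seg1 = sqrt((-7.4)^2 + (-4.9)^2) = 8.8752
  seg2 = sqrt((8.2)^2 + (-3.4)^2) = 8.8769
Total = 17.7522


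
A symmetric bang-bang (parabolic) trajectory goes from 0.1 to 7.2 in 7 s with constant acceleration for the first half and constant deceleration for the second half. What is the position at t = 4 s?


Symmetric rest-to-rest: each phase covers (pf-p0)/2 in time T/2. 0.5*a*(T/2)^2 = (pf-p0)/2 => a = 4*(pf-p0)/T^2
a = 4*(7.2-0.1)/7^2 = 0.5796
t = 4 is in the deceleration phase (t > T/2).
p = pf - 0.5*a*(T-t)^2 = 7.2 - 0.5*0.5796*3^2
= 4.5918


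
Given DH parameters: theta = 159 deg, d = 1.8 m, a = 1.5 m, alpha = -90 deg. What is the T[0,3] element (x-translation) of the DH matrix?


T[0,3] = a * cos(theta)
= 1.5 * cos(159 deg)
= 1.5 * -0.9336
= -1.4004


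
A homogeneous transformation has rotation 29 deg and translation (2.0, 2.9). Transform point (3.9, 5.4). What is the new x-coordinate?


x' = cos(theta)*px - sin(theta)*py + tx
= 0.8746*3.9 - 0.4848*5.4 + 2.0
= 2.793


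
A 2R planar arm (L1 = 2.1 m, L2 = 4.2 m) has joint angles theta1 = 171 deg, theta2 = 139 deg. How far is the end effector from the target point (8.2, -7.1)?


End effector via forward kinematics:
x = L1*cos(t1) + L2*cos(t1+t2) = 0.6256
y = L1*sin(t1) + L2*sin(t1+t2) = -2.8889
Distance to target:
d = sqrt((8.2 - 0.6256)^2 + (-7.1 - -2.8889)^2)
= sqrt(57.3721 + 17.7336)
= 8.6664 m


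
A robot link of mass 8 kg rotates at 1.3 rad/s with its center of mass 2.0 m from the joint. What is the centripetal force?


F = m * omega^2 * r
= 8 * 1.3^2 * 2.0
= 8 * 1.69 * 2.0
= 27.04 N


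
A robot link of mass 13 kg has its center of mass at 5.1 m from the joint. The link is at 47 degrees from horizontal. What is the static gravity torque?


tau = m*g*L*cos(angle)
= 13 * 9.81 * 5.1 * cos(47 deg)
= 13 * 9.81 * 5.1 * 0.682
= 443.5738 Nm


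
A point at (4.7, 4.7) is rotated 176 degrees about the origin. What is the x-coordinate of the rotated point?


x' = x*cos(theta) - y*sin(theta)
cos(176 deg) = -0.9976, sin(176 deg) = 0.0698
x' = 4.7 * -0.9976 - 4.7 * 0.0698
= -4.6886 - 0.3279
= -5.0164


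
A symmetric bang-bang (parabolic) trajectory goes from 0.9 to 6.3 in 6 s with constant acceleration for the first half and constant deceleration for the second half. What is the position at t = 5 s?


Symmetric rest-to-rest: each phase covers (pf-p0)/2 in time T/2. 0.5*a*(T/2)^2 = (pf-p0)/2 => a = 4*(pf-p0)/T^2
a = 4*(6.3-0.9)/6^2 = 0.6
t = 5 is in the deceleration phase (t > T/2).
p = pf - 0.5*a*(T-t)^2 = 6.3 - 0.5*0.6*1^2
= 6.0


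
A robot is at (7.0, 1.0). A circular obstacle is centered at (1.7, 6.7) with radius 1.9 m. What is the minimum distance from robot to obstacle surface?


center_dist = sqrt((7.0-1.7)^2 + (1.0-6.7)^2)
= sqrt(28.09 + 32.49)
= 7.7833
min_dist = center_dist - radius = 7.7833 - 1.9 = 5.8833 m


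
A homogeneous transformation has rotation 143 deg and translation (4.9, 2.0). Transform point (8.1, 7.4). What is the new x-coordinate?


x' = cos(theta)*px - sin(theta)*py + tx
= -0.7986*8.1 - 0.6018*7.4 + 4.9
= -6.0224


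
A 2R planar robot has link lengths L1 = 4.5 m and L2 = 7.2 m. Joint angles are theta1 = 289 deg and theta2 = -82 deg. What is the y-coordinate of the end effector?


Convert angles to radians: theta1 = 5.044, theta2 = -1.4312
y = L1*sin(theta1) + L2*sin(theta1+theta2)
y = -4.2548 + -3.2687
y = -7.5236


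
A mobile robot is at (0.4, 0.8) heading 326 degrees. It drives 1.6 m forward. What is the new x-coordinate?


x_new = x0 + d*cos(theta)
= 0.4 + 1.6*cos(326)
= 0.4 + 1.3265
= 1.7265


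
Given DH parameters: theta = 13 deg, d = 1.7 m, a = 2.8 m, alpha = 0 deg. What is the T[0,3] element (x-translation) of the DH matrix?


T[0,3] = a * cos(theta)
= 2.8 * cos(13 deg)
= 2.8 * 0.9744
= 2.7282


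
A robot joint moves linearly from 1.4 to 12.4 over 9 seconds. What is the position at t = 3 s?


s = t/T = 3/9 = 0.3333
p(t) = p0 + (pf-p0)*s
= 1.4 + (12.4 - 1.4) * 0.3333
= 5.0667


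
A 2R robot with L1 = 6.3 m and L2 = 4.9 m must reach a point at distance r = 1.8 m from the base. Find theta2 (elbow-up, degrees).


cos(theta2) = (r^2 - L1^2 - L2^2) / (2*L1*L2)
cos(theta2) = (3.24 - 39.69 - 24.01) / 61.74
cos(theta2) = -0.979268
theta2 = 168.3127 degrees


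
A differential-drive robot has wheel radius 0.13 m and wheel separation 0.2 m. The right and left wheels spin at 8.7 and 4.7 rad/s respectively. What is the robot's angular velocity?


vR = r*wR = 0.13*8.7 = 1.131 m/s
vL = r*wL = 0.13*4.7 = 0.611 m/s
v = (vR+vL)/2 = 0.871 m/s
omega = (vR-vL)/L = 2.6 rad/s
angular velocity = 2.6 rad/s


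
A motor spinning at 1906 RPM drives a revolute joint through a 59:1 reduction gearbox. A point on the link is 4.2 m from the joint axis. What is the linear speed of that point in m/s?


omega_motor = 1906 * 2*pi/60 = 199.5959 rad/s
omega_joint = omega_motor / 59 = 3.383 rad/s
v = omega_joint * r = 3.383 * 4.2
= 14.2085 m/s


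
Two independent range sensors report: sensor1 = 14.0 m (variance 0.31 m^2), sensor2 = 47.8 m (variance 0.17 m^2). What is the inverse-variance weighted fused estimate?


w1 = (1/var1) / (1/var1 + 1/var2)
   = 3.2258 / (3.2258 + 5.8824) = 0.3542
w2 = 1 - w1 = 0.6458
fused = w1*s1 + w2*s2 = 4.9583 + 30.8708
= 35.8292 m


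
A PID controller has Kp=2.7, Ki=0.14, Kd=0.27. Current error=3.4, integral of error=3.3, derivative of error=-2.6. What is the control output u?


u = Kp*e + Ki*int(e) + Kd*de/dt
= 2.7*3.4 + 0.14*3.3 + 0.27*(-2.6)
= 9.18 + 0.462 + -0.702
= 8.94


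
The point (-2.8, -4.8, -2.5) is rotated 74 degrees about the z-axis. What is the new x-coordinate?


Rotation about z-axis: x' = x*cos(theta) - y*sin(theta)
= -2.8 * 0.2756 - -4.8 * 0.9613
= 3.8423


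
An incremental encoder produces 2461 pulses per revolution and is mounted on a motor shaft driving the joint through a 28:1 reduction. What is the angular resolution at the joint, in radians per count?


counts per rev = 2461
effective counts at joint = 2461 * 28 = 68908
resolution = 2*pi / 68908
= 9.1182e-05 rad/count


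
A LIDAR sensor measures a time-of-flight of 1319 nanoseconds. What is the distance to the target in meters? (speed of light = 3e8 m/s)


tof = 1319 ns = 1.319e-06 s
dist = c * tof / 2
= 3e8 * 1.319e-06 / 2
= 197.85 m


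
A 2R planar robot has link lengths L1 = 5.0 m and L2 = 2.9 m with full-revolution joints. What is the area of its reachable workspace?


r_max = L1 + L2 = 7.9 m
r_min = |L1 - L2| = 2.1 m
Area = pi*(r_max^2 - r_min^2)
= pi*(62.41 - 4.41)
= pi * 58.0
= 182.2124 m^2


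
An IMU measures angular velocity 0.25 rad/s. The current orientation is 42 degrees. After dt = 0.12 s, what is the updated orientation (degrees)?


delta_theta = w * dt = 0.25 * 0.12 = 0.03 rad
= 1.7189 deg
theta_new = 42 + 1.7189 = 43.7189 deg


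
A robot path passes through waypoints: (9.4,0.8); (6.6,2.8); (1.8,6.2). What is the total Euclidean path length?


Segment lengths:
  seg1 = sqrt((-2.8)^2 + (2.0)^2) = 3.4409
  seg2 = sqrt((-4.8)^2 + (3.4)^2) = 5.8822
Total = 9.3231


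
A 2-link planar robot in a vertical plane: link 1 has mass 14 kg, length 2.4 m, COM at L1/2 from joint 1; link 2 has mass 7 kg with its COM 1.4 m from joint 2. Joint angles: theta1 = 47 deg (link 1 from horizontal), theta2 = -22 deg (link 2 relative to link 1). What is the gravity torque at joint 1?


Horizontal distance from joint 1 to link-1 COM:
  x_c1 = (L1/2)*cos(t1) = 1.2 * 0.682 = 0.8184 m
Horizontal distance from joint 1 to link-2 COM:
  x_c2 = L1*cos(t1) + Lc2*cos(t1+t2)
       = 2.4*0.682 + 1.4*0.9063 = 2.9056 m
tau1 = m1*g*x_c1 + m2*g*x_c2
     = 14*9.81*0.8184 + 7*9.81*2.9056
     = 112.3988 + 199.5294
     = 311.9282 Nm


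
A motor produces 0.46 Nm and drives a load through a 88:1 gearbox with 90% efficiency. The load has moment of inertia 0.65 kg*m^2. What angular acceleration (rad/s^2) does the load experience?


tau_out = tau_motor * N * eta
= 0.46 * 88 * 0.9 = 36.432 Nm
alpha = tau_out / I = 36.432 / 0.65
= 56.0492 rad/s^2


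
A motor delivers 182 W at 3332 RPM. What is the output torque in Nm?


omega = 3332 * 2*pi/60 = 348.9262 rad/s
tau = P / omega = 182 / 348.9262
= 0.5216 Nm


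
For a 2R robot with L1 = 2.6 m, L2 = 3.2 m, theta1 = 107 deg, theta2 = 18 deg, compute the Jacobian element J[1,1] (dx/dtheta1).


J[1,1] = -L1*sin(t1) - L2*sin(t1+t2)
= -2.6*sin(107) - 3.2*sin(125)
= -5.1077


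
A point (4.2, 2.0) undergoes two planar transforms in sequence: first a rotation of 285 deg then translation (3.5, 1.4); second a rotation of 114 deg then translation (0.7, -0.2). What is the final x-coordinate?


After transform 1:
x1 = cos(285)*4.2 - sin(285)*2.0 + 3.5 = 6.5189
y1 = sin(285)*4.2 + cos(285)*2.0 + 1.4 = -2.1393
After transform 2:
x2 = cos(114)*6.5189 - sin(114)*-2.1393 + 0.7
= 0.0028


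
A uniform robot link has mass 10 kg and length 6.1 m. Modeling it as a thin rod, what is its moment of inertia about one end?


I = (1/3) * m * L^2
= (1/3) * 10 * 6.1^2
= 0.333333 * 10 * 37.21
= 124.0333 kg*m^2


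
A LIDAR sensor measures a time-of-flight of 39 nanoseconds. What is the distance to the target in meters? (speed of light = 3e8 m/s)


tof = 39 ns = 3.9e-08 s
dist = c * tof / 2
= 3e8 * 3.9e-08 / 2
= 5.85 m


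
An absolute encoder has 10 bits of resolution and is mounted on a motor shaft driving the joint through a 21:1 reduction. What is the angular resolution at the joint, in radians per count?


counts = 2^10 = 1024
effective counts at joint = 1024 * 21 = 21504
resolution = 2*pi / 21504
= 2.9219e-04 rad/count


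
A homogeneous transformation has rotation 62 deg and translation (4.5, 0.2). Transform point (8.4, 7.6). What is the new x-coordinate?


x' = cos(theta)*px - sin(theta)*py + tx
= 0.4695*8.4 - 0.8829*7.6 + 4.5
= 1.7332


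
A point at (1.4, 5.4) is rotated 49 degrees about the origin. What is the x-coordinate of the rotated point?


x' = x*cos(theta) - y*sin(theta)
cos(49 deg) = 0.6561, sin(49 deg) = 0.7547
x' = 1.4 * 0.6561 - 5.4 * 0.7547
= 0.9185 - 4.0754
= -3.1569


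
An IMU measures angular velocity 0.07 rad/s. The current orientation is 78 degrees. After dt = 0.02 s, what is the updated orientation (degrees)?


delta_theta = w * dt = 0.07 * 0.02 = 0.0014 rad
= 0.0802 deg
theta_new = 78 + 0.0802 = 78.0802 deg


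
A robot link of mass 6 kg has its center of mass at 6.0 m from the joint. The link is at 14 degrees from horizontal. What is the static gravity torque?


tau = m*g*L*cos(angle)
= 6 * 9.81 * 6.0 * cos(14 deg)
= 6 * 9.81 * 6.0 * 0.9703
= 342.6696 Nm


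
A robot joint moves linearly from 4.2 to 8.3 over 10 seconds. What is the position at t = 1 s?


s = t/T = 1/10 = 0.1
p(t) = p0 + (pf-p0)*s
= 4.2 + (8.3 - 4.2) * 0.1
= 4.61


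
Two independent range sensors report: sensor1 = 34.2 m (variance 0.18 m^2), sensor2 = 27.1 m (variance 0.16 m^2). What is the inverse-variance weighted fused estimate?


w1 = (1/var1) / (1/var1 + 1/var2)
   = 5.5556 / (5.5556 + 6.25) = 0.4706
w2 = 1 - w1 = 0.5294
fused = w1*s1 + w2*s2 = 16.0941 + 14.3471
= 30.4412 m


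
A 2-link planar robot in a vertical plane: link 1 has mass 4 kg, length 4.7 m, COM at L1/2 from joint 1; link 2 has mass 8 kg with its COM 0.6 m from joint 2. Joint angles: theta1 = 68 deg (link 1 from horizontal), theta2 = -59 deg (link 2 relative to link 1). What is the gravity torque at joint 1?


Horizontal distance from joint 1 to link-1 COM:
  x_c1 = (L1/2)*cos(t1) = 2.35 * 0.3746 = 0.8803 m
Horizontal distance from joint 1 to link-2 COM:
  x_c2 = L1*cos(t1) + Lc2*cos(t1+t2)
       = 4.7*0.3746 + 0.6*0.9877 = 2.3533 m
tau1 = m1*g*x_c1 + m2*g*x_c2
     = 4*9.81*0.8803 + 8*9.81*2.3533
     = 34.544 + 184.6842
     = 219.2281 Nm


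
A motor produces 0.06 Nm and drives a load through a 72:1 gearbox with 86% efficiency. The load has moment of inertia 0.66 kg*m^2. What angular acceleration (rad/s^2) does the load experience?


tau_out = tau_motor * N * eta
= 0.06 * 72 * 0.86 = 3.7152 Nm
alpha = tau_out / I = 3.7152 / 0.66
= 5.6291 rad/s^2


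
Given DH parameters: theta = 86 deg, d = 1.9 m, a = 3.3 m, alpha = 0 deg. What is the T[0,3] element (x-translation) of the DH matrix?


T[0,3] = a * cos(theta)
= 3.3 * cos(86 deg)
= 3.3 * 0.0698
= 0.2302


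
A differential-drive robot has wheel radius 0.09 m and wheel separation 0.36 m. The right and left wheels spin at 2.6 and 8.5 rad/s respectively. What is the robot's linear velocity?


vR = r*wR = 0.09*2.6 = 0.234 m/s
vL = r*wL = 0.09*8.5 = 0.765 m/s
v = (vR+vL)/2 = 0.4995 m/s
omega = (vR-vL)/L = -1.475 rad/s
linear velocity = 0.4995 m/s


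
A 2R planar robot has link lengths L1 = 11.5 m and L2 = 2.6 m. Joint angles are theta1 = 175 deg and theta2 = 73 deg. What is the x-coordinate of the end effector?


Convert angles to radians: theta1 = 3.0543, theta2 = 1.2741
x = L1*cos(theta1) + L2*cos(theta1+theta2)
x = -11.4562 + -0.974
x = -12.4302


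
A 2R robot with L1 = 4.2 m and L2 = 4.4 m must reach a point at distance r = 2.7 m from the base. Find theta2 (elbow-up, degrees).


cos(theta2) = (r^2 - L1^2 - L2^2) / (2*L1*L2)
cos(theta2) = (7.29 - 17.64 - 19.36) / 36.96
cos(theta2) = -0.803842
theta2 = 143.4986 degrees
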